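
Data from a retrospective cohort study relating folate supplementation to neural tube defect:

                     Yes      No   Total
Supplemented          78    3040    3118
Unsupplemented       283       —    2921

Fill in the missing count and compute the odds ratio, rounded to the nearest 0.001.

0.239

The missing cell is in the unexposed row: 2921 − 283 = 2638.
So a = 78, b = 3040, c = 283, d = 2638.
OR = (a·d)/(b·c) = (78 × 2638) / (3040 × 283) = 205764 / 860320 = 0.23917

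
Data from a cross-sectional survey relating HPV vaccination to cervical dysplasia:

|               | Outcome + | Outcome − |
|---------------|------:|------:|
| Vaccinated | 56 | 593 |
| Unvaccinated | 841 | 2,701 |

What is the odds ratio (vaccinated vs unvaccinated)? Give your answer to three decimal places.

Cells: a = 56, b = 593, c = 841, d = 2701.
OR = (a·d)/(b·c) = (56 × 2701) / (593 × 841) = 151256 / 498713 = 0.30329
Exposure is associated with lower odds of cervical dysplasia (OR = 0.30 < 1).

0.303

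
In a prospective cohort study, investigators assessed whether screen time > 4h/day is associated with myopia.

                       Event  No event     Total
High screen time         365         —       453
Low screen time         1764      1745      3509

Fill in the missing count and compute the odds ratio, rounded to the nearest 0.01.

The missing cell is in the exposed row: 453 − 365 = 88.
So a = 365, b = 88, c = 1764, d = 1745.
OR = (a·d)/(b·c) = (365 × 1745) / (88 × 1764) = 636925 / 155232 = 4.10305

4.10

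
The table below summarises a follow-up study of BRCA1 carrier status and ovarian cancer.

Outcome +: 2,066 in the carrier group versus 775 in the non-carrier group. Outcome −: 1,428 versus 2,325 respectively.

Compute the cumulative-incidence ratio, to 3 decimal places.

2.365

From the description: a = 2066, b = 1428, c = 775, d = 2325.
Risk in exposed = 2066/3494 = 0.59130; risk in unexposed = 775/3100 = 0.25000.
RR = 0.59130 / 0.25000 = 2.36520
The risk among the exposed is 2.37 times that among the unexposed.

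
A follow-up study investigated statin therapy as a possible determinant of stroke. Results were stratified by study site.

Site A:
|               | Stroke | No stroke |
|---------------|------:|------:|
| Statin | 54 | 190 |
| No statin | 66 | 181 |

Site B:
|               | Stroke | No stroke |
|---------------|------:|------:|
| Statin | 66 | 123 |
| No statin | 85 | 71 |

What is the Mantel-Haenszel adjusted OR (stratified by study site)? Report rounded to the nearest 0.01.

OR_MH = Σ(aᵢdᵢ/nᵢ) / Σ(bᵢcᵢ/nᵢ), where nᵢ is the stratum total.
Stratum 1 (Site A): n = 491; a·d/n = 54·181/491 = 19.9063; b·c/n = 190·66/491 = 25.5397
Stratum 2 (Site B): n = 345; a·d/n = 66·71/345 = 13.5826; b·c/n = 123·85/345 = 30.3043
OR_MH = (19.9063 + 13.5826) / (25.5397 + 30.3043) = 33.4889 / 55.8441 = 0.59969

0.60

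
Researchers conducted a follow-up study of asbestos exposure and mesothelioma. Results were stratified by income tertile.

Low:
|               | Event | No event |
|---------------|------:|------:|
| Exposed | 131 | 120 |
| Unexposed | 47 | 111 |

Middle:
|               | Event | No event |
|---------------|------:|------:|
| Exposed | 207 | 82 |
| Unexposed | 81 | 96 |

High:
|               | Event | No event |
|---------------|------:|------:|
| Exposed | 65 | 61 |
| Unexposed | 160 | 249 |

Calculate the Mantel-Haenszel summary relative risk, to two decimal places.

RR_MH = Σ(aᵢ·n₀ᵢ/nᵢ) / Σ(cᵢ·n₁ᵢ/nᵢ), with n₁ᵢ = aᵢ+bᵢ (exposed), n₀ᵢ = cᵢ+dᵢ (unexposed), nᵢ = n₁ᵢ+n₀ᵢ.
Stratum 1 (Low): n₁ = 251, n₀ = 158, n = 409; a·n₀/n = 131·158/409 = 50.6064; c·n₁/n = 47·251/409 = 28.8435
Stratum 2 (Middle): n₁ = 289, n₀ = 177, n = 466; a·n₀/n = 207·177/466 = 78.6245; c·n₁/n = 81·289/466 = 50.2339
Stratum 3 (High): n₁ = 126, n₀ = 409, n = 535; a·n₀/n = 65·409/535 = 49.6916; c·n₁/n = 160·126/535 = 37.6822
RR_MH = (50.6064 + 78.6245 + 49.6916) / (28.8435 + 50.2339 + 37.6822) = 178.9224 / 116.7597 = 1.53240

1.53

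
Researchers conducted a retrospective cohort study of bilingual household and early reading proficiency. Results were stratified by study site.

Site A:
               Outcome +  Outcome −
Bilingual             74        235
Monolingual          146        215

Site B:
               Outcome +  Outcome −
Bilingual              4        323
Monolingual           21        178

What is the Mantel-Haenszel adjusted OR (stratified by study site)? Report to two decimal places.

OR_MH = Σ(aᵢdᵢ/nᵢ) / Σ(bᵢcᵢ/nᵢ), where nᵢ is the stratum total.
Stratum 1 (Site A): n = 670; a·d/n = 74·215/670 = 23.7463; b·c/n = 235·146/670 = 51.2090
Stratum 2 (Site B): n = 526; a·d/n = 4·178/526 = 1.3536; b·c/n = 323·21/526 = 12.8954
OR_MH = (23.7463 + 1.3536) / (51.2090 + 12.8954) = 25.0999 / 64.1044 = 0.39155

0.39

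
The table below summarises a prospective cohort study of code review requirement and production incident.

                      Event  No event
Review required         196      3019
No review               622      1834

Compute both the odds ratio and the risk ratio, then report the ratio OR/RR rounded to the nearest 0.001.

Cells: a = 196, b = 3019, c = 622, d = 1834.
OR = (196·1834)/(3019·622) = 359464/1877818 = 0.19143
Risk in exposed = 196/3215 = 0.06096; risk in unexposed = 622/2456 = 0.25326; RR = 0.24072
OR/RR = 0.19143 / 0.24072 = 0.79522
The outcome is not rare, so the OR lies further from 1 than the RR.

0.795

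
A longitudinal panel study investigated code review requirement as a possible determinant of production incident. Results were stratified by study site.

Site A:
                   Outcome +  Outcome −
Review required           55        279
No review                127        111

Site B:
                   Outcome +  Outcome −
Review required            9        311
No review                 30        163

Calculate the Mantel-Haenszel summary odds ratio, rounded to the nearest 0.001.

OR_MH = Σ(aᵢdᵢ/nᵢ) / Σ(bᵢcᵢ/nᵢ), where nᵢ is the stratum total.
Stratum 1 (Site A): n = 572; a·d/n = 55·111/572 = 10.6731; b·c/n = 279·127/572 = 61.9458
Stratum 2 (Site B): n = 513; a·d/n = 9·163/513 = 2.8596; b·c/n = 311·30/513 = 18.1871
OR_MH = (10.6731 + 2.8596) / (61.9458 + 18.1871) = 13.5327 / 80.1329 = 0.16888

0.169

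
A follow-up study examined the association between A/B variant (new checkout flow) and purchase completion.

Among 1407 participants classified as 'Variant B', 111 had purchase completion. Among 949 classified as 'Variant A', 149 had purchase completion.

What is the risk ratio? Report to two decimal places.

From the description: a = 111, b = 1296, c = 149, d = 800.
Risk in exposed = 111/1407 = 0.07889; risk in unexposed = 149/949 = 0.15701.
RR = 0.07889 / 0.15701 = 0.50247
The risk is 50% lower among the exposed than among the unexposed.

0.50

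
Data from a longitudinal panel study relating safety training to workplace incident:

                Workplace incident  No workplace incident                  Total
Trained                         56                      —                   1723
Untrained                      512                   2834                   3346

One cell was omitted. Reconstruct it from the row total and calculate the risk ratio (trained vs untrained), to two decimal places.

The missing cell is in the exposed row: 1723 − 56 = 1667.
So a = 56, b = 1667, c = 512, d = 2834.
RR = [a/(a+b)] / [c/(c+d)] = (56/1723) / (512/3346) = 0.03250/0.15302 = 0.21240

0.21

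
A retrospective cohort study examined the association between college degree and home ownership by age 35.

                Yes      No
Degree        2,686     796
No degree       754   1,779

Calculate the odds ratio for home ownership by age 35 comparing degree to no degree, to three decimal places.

7.962

Cells: a = 2686, b = 796, c = 754, d = 1779.
OR = (a·d)/(b·c) = (2686 × 1779) / (796 × 754) = 4778394 / 600184 = 7.96155
The odds of home ownership by age 35 are about 7.96 times as high in the degree group.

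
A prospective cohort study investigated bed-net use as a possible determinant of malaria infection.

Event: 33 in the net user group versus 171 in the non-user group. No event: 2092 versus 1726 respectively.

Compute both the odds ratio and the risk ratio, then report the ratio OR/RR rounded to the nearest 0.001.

From the description: a = 33, b = 2092, c = 171, d = 1726.
OR = (33·1726)/(2092·171) = 56958/357732 = 0.15922
Risk in exposed = 33/2125 = 0.01553; risk in unexposed = 171/1897 = 0.09014; RR = 0.17228
OR/RR = 0.15922 / 0.17228 = 0.92421
The outcome is rare in both groups, so OR ≈ RR (ratio near 1).

0.924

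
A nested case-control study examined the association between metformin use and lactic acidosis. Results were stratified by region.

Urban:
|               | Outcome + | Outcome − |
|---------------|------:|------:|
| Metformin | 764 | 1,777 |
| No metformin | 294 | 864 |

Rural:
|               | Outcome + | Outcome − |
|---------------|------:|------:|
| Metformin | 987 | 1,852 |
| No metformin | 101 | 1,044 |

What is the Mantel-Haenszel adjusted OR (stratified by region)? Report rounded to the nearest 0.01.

2.32

OR_MH = Σ(aᵢdᵢ/nᵢ) / Σ(bᵢcᵢ/nᵢ), where nᵢ is the stratum total.
Stratum 1 (Urban): n = 3699; a·d/n = 764·864/3699 = 178.4526; b·c/n = 1777·294/3699 = 141.2376
Stratum 2 (Rural): n = 3984; a·d/n = 987·1044/3984 = 258.6416; b·c/n = 1852·101/3984 = 46.9508
OR_MH = (178.4526 + 258.6416) / (141.2376 + 46.9508) = 437.0941 / 188.1884 = 2.32264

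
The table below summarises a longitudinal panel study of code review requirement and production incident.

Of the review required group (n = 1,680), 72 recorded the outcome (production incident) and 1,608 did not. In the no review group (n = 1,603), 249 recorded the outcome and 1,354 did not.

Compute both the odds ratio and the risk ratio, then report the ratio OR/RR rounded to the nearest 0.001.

0.882

From the description: a = 72, b = 1608, c = 249, d = 1354.
OR = (72·1354)/(1608·249) = 97488/400392 = 0.24348
Risk in exposed = 72/1680 = 0.04286; risk in unexposed = 249/1603 = 0.15533; RR = 0.27590
OR/RR = 0.24348 / 0.27590 = 0.88249
The outcome is not rare, so the OR lies further from 1 than the RR.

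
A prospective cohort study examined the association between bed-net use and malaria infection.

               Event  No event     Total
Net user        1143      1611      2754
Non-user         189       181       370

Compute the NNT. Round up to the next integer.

Risk in treated group = 1143/2754 = 0.41503; risk in control = 189/370 = 0.51081.
Absolute risk reduction = 0.51081 − 0.41503 = 0.09578
NNT = 1 / ARR = 1 / 0.09578 = 10.441 → round up → 11

11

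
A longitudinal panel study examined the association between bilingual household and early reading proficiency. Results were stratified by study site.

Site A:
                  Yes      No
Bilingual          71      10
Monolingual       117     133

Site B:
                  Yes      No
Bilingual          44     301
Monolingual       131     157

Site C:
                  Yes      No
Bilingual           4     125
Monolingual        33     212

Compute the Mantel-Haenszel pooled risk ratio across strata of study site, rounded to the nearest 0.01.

0.68

RR_MH = Σ(aᵢ·n₀ᵢ/nᵢ) / Σ(cᵢ·n₁ᵢ/nᵢ), with n₁ᵢ = aᵢ+bᵢ (exposed), n₀ᵢ = cᵢ+dᵢ (unexposed), nᵢ = n₁ᵢ+n₀ᵢ.
Stratum 1 (Site A): n₁ = 81, n₀ = 250, n = 331; a·n₀/n = 71·250/331 = 53.6254; c·n₁/n = 117·81/331 = 28.6314
Stratum 2 (Site B): n₁ = 345, n₀ = 288, n = 633; a·n₀/n = 44·288/633 = 20.0190; c·n₁/n = 131·345/633 = 71.3981
Stratum 3 (Site C): n₁ = 129, n₀ = 245, n = 374; a·n₀/n = 4·245/374 = 2.6203; c·n₁/n = 33·129/374 = 11.3824
RR_MH = (53.6254 + 20.0190 + 2.6203) / (28.6314 + 71.3981 + 11.3824) = 76.2647 / 111.4119 = 0.68453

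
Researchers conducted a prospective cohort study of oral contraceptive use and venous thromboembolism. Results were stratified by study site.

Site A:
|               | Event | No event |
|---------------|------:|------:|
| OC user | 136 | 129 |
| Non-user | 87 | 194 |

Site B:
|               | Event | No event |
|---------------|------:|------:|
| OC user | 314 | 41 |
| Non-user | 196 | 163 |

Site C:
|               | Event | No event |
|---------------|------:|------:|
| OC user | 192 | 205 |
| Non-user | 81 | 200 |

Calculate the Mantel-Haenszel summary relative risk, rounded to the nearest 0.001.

1.643

RR_MH = Σ(aᵢ·n₀ᵢ/nᵢ) / Σ(cᵢ·n₁ᵢ/nᵢ), with n₁ᵢ = aᵢ+bᵢ (exposed), n₀ᵢ = cᵢ+dᵢ (unexposed), nᵢ = n₁ᵢ+n₀ᵢ.
Stratum 1 (Site A): n₁ = 265, n₀ = 281, n = 546; a·n₀/n = 136·281/546 = 69.9927; c·n₁/n = 87·265/546 = 42.2253
Stratum 2 (Site B): n₁ = 355, n₀ = 359, n = 714; a·n₀/n = 314·359/714 = 157.8796; c·n₁/n = 196·355/714 = 97.4510
Stratum 3 (Site C): n₁ = 397, n₀ = 281, n = 678; a·n₀/n = 192·281/678 = 79.5752; c·n₁/n = 81·397/678 = 47.4292
RR_MH = (69.9927 + 157.8796 + 79.5752) / (42.2253 + 97.4510 + 47.4292) = 307.4474 / 187.1055 = 1.64318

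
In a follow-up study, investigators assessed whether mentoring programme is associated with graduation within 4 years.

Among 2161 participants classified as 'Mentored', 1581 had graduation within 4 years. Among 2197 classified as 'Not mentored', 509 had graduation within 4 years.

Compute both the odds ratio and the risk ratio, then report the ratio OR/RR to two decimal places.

From the description: a = 1581, b = 580, c = 509, d = 1688.
OR = (1581·1688)/(580·509) = 2668728/295220 = 9.03979
Risk in exposed = 1581/2161 = 0.73161; risk in unexposed = 509/2197 = 0.23168; RR = 3.15783
OR/RR = 9.03979 / 3.15783 = 2.86266
The outcome is not rare, so the OR lies further from 1 than the RR.

2.86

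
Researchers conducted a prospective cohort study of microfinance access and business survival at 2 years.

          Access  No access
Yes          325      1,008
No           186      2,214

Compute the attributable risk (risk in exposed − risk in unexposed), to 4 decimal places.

Reading the table with exposure as columns: a = 325 (Access, case), b = 186 (Access, non-case), c = 1008 (No access, case), d = 2214.
Risk in exposed = 325/511 = 0.636008; risk in unexposed = 1008/3222 = 0.312849.
Risk difference = 0.636008 − 0.312849 = 0.323159

0.3232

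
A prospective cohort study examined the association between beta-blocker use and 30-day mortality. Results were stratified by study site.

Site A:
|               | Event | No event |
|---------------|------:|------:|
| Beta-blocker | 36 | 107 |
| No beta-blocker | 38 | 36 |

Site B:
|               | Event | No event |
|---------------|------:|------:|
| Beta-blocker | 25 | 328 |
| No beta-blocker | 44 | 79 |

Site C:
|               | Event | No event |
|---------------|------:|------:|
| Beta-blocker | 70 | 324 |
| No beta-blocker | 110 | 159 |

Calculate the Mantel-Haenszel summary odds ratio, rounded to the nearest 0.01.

OR_MH = Σ(aᵢdᵢ/nᵢ) / Σ(bᵢcᵢ/nᵢ), where nᵢ is the stratum total.
Stratum 1 (Site A): n = 217; a·d/n = 36·36/217 = 5.9724; b·c/n = 107·38/217 = 18.7373
Stratum 2 (Site B): n = 476; a·d/n = 25·79/476 = 4.1492; b·c/n = 328·44/476 = 30.3193
Stratum 3 (Site C): n = 663; a·d/n = 70·159/663 = 16.7873; b·c/n = 324·110/663 = 53.7557
OR_MH = (5.9724 + 4.1492 + 16.7873) / (18.7373 + 30.3193 + 53.7557) = 26.9088 / 102.8123 = 0.26173

0.26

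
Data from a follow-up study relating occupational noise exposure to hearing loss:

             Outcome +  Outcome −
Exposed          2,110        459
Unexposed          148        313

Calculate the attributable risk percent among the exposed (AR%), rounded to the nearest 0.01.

60.91

Cells: a = 2110, b = 459, c = 148, d = 313.
Risk in exposed = 2110/2569 = 0.82133; risk in unexposed = 148/461 = 0.32104.
RR = 0.82133/0.32104 = 2.55834
AR% = (RR − 1)/RR × 100 = (2.55834 − 1)/2.55834 × 100 = 60.9121%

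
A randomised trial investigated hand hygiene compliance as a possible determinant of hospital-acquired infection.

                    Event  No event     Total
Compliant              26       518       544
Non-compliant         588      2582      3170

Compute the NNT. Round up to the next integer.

Risk in treated group = 26/544 = 0.04779; risk in control = 588/3170 = 0.18549.
Absolute risk reduction = 0.18549 − 0.04779 = 0.13769
NNT = 1 / ARR = 1 / 0.13769 = 7.262 → round up → 8

8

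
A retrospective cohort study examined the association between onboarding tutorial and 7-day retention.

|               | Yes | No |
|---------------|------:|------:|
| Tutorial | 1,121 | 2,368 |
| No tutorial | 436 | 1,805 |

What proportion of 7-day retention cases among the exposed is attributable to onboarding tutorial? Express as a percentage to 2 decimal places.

Cells: a = 1121, b = 2368, c = 436, d = 1805.
Risk in exposed = 1121/3489 = 0.32130; risk in unexposed = 436/2241 = 0.19456.
RR = 0.32130/0.19456 = 1.65143
AR% = (RR − 1)/RR × 100 = (1.65143 − 1)/1.65143 × 100 = 39.4464%

39.45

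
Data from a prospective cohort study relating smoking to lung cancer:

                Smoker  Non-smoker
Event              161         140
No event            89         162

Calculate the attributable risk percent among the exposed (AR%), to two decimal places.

Reading the table with exposure as columns: a = 161 (Smoker, case), b = 89 (Smoker, non-case), c = 140 (Non-smoker, case), d = 162.
Risk in exposed = 161/250 = 0.64400; risk in unexposed = 140/302 = 0.46358.
RR = 0.64400/0.46358 = 1.38920
AR% = (RR − 1)/RR × 100 = (1.38920 − 1)/1.38920 × 100 = 28.0161%

28.02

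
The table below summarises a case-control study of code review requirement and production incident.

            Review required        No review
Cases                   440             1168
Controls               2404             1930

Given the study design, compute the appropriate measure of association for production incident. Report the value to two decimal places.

Reading the table with exposure as columns: a = 440 (Review required, case), b = 2404 (Review required, non-case), c = 1168 (No review, case), d = 1930.
This is a case-control study: participants were sampled on outcome status, so risks in the source population cannot be estimated directly — relative risk is not valid here. The odds ratio is the appropriate measure.
OR = (a·d)/(b·c) = (440 × 1930) / (2404 × 1168) = 849200 / 2807872 = 0.30244

0.30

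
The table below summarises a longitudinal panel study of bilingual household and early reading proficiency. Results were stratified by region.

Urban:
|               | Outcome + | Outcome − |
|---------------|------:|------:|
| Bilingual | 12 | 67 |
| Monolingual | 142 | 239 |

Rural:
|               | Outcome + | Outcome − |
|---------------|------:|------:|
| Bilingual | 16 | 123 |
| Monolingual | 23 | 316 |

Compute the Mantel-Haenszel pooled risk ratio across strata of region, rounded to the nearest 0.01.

0.68

RR_MH = Σ(aᵢ·n₀ᵢ/nᵢ) / Σ(cᵢ·n₁ᵢ/nᵢ), with n₁ᵢ = aᵢ+bᵢ (exposed), n₀ᵢ = cᵢ+dᵢ (unexposed), nᵢ = n₁ᵢ+n₀ᵢ.
Stratum 1 (Urban): n₁ = 79, n₀ = 381, n = 460; a·n₀/n = 12·381/460 = 9.9391; c·n₁/n = 142·79/460 = 24.3870
Stratum 2 (Rural): n₁ = 139, n₀ = 339, n = 478; a·n₀/n = 16·339/478 = 11.3473; c·n₁/n = 23·139/478 = 6.6883
RR_MH = (9.9391 + 11.3473) / (24.3870 + 6.6883) = 21.2864 / 31.0752 = 0.68500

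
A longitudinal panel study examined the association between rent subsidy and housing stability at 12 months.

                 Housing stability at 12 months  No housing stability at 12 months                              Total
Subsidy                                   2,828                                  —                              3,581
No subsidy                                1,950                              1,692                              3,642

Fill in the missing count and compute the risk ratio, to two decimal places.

The missing cell is in the exposed row: 3581 − 2828 = 753.
So a = 2828, b = 753, c = 1950, d = 1692.
RR = [a/(a+b)] / [c/(c+d)] = (2828/3581) / (1950/3642) = 0.78972/0.53542 = 1.47496

1.47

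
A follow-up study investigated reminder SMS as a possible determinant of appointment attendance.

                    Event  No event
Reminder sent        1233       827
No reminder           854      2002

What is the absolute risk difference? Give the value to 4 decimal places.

0.2995

Cells: a = 1233, b = 827, c = 854, d = 2002.
Risk in exposed = 1233/2060 = 0.598544; risk in unexposed = 854/2856 = 0.299020.
Risk difference = 0.598544 − 0.299020 = 0.299524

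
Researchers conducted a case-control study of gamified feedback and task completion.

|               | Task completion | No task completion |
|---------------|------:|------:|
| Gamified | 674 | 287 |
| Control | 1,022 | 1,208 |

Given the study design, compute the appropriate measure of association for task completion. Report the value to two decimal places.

2.78

Cells: a = 674, b = 287, c = 1022, d = 1208.
This is a case-control study: participants were sampled on outcome status, so risks in the source population cannot be estimated directly — relative risk is not valid here. The odds ratio is the appropriate measure.
OR = (a·d)/(b·c) = (674 × 1208) / (287 × 1022) = 814192 / 293314 = 2.77584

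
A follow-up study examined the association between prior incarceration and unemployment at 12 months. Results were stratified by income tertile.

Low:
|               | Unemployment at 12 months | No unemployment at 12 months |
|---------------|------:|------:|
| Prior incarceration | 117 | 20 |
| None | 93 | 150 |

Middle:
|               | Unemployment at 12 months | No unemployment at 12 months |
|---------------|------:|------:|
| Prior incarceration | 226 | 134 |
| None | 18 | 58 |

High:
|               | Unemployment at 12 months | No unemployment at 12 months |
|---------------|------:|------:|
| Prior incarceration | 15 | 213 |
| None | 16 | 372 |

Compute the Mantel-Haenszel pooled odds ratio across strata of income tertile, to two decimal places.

5.35

OR_MH = Σ(aᵢdᵢ/nᵢ) / Σ(bᵢcᵢ/nᵢ), where nᵢ is the stratum total.
Stratum 1 (Low): n = 380; a·d/n = 117·150/380 = 46.1842; b·c/n = 20·93/380 = 4.8947
Stratum 2 (Middle): n = 436; a·d/n = 226·58/436 = 30.0642; b·c/n = 134·18/436 = 5.5321
Stratum 3 (High): n = 616; a·d/n = 15·372/616 = 9.0584; b·c/n = 213·16/616 = 5.5325
OR_MH = (46.1842 + 30.0642 + 9.0584) / (4.8947 + 5.5321 + 5.5325) = 85.3069 / 15.9593 = 5.34527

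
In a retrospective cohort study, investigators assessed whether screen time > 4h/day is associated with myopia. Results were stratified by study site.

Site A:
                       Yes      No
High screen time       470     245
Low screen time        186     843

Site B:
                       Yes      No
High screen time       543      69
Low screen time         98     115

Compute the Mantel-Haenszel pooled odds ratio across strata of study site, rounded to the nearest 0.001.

8.824

OR_MH = Σ(aᵢdᵢ/nᵢ) / Σ(bᵢcᵢ/nᵢ), where nᵢ is the stratum total.
Stratum 1 (Site A): n = 1744; a·d/n = 470·843/1744 = 227.1846; b·c/n = 245·186/1744 = 26.1296
Stratum 2 (Site B): n = 825; a·d/n = 543·115/825 = 75.6909; b·c/n = 69·98/825 = 8.1964
OR_MH = (227.1846 + 75.6909) / (26.1296 + 8.1964) = 302.8755 / 34.3260 = 8.82352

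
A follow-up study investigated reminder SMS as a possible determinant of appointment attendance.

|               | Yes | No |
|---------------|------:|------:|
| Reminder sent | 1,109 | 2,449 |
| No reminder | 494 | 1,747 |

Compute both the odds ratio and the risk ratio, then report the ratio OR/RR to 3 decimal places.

Cells: a = 1109, b = 2449, c = 494, d = 1747.
OR = (1109·1747)/(2449·494) = 1937423/1209806 = 1.60143
Risk in exposed = 1109/3558 = 0.31169; risk in unexposed = 494/2241 = 0.22044; RR = 1.41397
OR/RR = 1.60143 / 1.41397 = 1.13258
The outcome is not rare, so the OR lies further from 1 than the RR.

1.133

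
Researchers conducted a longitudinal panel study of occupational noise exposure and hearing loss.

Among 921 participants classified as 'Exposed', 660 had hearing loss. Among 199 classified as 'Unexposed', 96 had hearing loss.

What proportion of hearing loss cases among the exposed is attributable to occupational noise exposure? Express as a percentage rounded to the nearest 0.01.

From the description: a = 660, b = 261, c = 96, d = 103.
Risk in exposed = 660/921 = 0.71661; risk in unexposed = 96/199 = 0.48241.
RR = 0.71661/0.48241 = 1.48548
AR% = (RR − 1)/RR × 100 = (1.48548 − 1)/1.48548 × 100 = 32.6816%

32.68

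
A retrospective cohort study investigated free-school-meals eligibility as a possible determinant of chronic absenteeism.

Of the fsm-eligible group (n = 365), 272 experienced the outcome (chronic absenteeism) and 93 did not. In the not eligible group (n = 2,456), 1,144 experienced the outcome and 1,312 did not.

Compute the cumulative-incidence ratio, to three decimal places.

From the description: a = 272, b = 93, c = 1144, d = 1312.
Risk in exposed = 272/365 = 0.74521; risk in unexposed = 1144/2456 = 0.46580.
RR = 0.74521 / 0.46580 = 1.59985
The risk among the exposed is 1.60 times that among the unexposed.

1.600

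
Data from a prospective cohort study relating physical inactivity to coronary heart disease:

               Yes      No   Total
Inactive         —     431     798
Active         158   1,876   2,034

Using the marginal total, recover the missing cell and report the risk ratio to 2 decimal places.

The missing cell is in the exposed row: 798 − 431 = 367.
So a = 367, b = 431, c = 158, d = 1876.
RR = [a/(a+b)] / [c/(c+d)] = (367/798) / (158/2034) = 0.45990/0.07768 = 5.92048

5.92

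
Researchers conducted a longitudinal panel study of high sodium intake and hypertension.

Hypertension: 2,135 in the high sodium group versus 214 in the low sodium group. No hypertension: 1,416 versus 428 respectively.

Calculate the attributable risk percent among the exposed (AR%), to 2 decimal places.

44.56

From the description: a = 2135, b = 1416, c = 214, d = 428.
Risk in exposed = 2135/3551 = 0.60124; risk in unexposed = 214/642 = 0.33333.
RR = 0.60124/0.33333 = 1.80372
AR% = (RR − 1)/RR × 100 = (1.80372 − 1)/1.80372 × 100 = 44.5589%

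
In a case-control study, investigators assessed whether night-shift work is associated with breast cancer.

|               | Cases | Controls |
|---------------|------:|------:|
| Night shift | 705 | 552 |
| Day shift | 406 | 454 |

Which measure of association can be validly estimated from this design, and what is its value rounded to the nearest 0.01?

1.43

Cells: a = 705, b = 552, c = 406, d = 454.
This is a case-control study: participants were sampled on outcome status, so risks in the source population cannot be estimated directly — relative risk is not valid here. The odds ratio is the appropriate measure.
OR = (a·d)/(b·c) = (705 × 454) / (552 × 406) = 320070 / 224112 = 1.42817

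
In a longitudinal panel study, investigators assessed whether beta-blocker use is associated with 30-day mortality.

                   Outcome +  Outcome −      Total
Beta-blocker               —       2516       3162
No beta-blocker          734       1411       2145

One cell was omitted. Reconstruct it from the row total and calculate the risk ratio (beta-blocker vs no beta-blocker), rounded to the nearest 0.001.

0.597

The missing cell is in the exposed row: 3162 − 2516 = 646.
So a = 646, b = 2516, c = 734, d = 1411.
RR = [a/(a+b)] / [c/(c+d)] = (646/3162) / (734/2145) = 0.20430/0.34219 = 0.59704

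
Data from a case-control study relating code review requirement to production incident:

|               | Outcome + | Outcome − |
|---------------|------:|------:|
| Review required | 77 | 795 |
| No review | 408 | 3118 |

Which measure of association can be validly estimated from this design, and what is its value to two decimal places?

Cells: a = 77, b = 795, c = 408, d = 3118.
This is a case-control study: participants were sampled on outcome status, so risks in the source population cannot be estimated directly — relative risk is not valid here. The odds ratio is the appropriate measure.
OR = (a·d)/(b·c) = (77 × 3118) / (795 × 408) = 240086 / 324360 = 0.74018

0.74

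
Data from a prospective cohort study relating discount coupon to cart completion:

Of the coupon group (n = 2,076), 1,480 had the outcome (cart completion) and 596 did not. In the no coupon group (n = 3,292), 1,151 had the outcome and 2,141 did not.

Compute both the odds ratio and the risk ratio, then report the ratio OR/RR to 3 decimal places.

2.265

From the description: a = 1480, b = 596, c = 1151, d = 2141.
OR = (1480·2141)/(596·1151) = 3168680/685996 = 4.61909
Risk in exposed = 1480/2076 = 0.71291; risk in unexposed = 1151/3292 = 0.34964; RR = 2.03901
OR/RR = 4.61909 / 2.03901 = 2.26536
The outcome is not rare, so the OR lies further from 1 than the RR.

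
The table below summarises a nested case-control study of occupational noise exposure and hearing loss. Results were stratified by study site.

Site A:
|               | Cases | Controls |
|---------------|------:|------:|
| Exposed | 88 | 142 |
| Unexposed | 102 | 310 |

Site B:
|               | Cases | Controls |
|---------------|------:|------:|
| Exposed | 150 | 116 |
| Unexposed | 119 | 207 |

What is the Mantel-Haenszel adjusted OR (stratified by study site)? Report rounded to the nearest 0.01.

2.07

OR_MH = Σ(aᵢdᵢ/nᵢ) / Σ(bᵢcᵢ/nᵢ), where nᵢ is the stratum total.
Stratum 1 (Site A): n = 642; a·d/n = 88·310/642 = 42.4922; b·c/n = 142·102/642 = 22.5607
Stratum 2 (Site B): n = 592; a·d/n = 150·207/592 = 52.4493; b·c/n = 116·119/592 = 23.3176
OR_MH = (42.4922 + 52.4493) / (22.5607 + 23.3176) = 94.9415 / 45.8783 = 2.06942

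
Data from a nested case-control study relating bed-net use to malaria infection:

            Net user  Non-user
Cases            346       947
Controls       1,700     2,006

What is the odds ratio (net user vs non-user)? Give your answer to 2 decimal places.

0.43

Reading the table with exposure as columns: a = 346 (Net user, case), b = 1700 (Net user, non-case), c = 947 (Non-user, case), d = 2006.
OR = (a·d)/(b·c) = (346 × 2006) / (1700 × 947) = 694076 / 1609900 = 0.43113
Exposure is associated with lower odds of malaria infection (OR = 0.43 < 1).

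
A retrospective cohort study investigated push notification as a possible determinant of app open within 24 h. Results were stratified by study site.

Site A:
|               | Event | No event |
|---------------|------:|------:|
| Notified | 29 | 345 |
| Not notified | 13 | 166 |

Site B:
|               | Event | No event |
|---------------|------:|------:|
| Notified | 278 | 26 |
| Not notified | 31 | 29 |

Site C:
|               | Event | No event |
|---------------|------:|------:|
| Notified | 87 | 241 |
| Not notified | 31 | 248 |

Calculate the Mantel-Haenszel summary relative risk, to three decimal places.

1.851

RR_MH = Σ(aᵢ·n₀ᵢ/nᵢ) / Σ(cᵢ·n₁ᵢ/nᵢ), with n₁ᵢ = aᵢ+bᵢ (exposed), n₀ᵢ = cᵢ+dᵢ (unexposed), nᵢ = n₁ᵢ+n₀ᵢ.
Stratum 1 (Site A): n₁ = 374, n₀ = 179, n = 553; a·n₀/n = 29·179/553 = 9.3870; c·n₁/n = 13·374/553 = 8.7920
Stratum 2 (Site B): n₁ = 304, n₀ = 60, n = 364; a·n₀/n = 278·60/364 = 45.8242; c·n₁/n = 31·304/364 = 25.8901
Stratum 3 (Site C): n₁ = 328, n₀ = 279, n = 607; a·n₀/n = 87·279/607 = 39.9885; c·n₁/n = 31·328/607 = 16.7512
RR_MH = (9.3870 + 45.8242 + 39.9885) / (8.7920 + 25.8901 + 16.7512) = 95.1996 / 51.4334 = 1.85093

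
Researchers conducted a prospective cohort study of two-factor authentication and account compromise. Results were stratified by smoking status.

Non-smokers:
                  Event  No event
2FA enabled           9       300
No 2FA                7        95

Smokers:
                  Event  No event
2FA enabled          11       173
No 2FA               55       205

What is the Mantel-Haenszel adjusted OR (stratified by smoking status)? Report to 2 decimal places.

OR_MH = Σ(aᵢdᵢ/nᵢ) / Σ(bᵢcᵢ/nᵢ), where nᵢ is the stratum total.
Stratum 1 (Non-smokers): n = 411; a·d/n = 9·95/411 = 2.0803; b·c/n = 300·7/411 = 5.1095
Stratum 2 (Smokers): n = 444; a·d/n = 11·205/444 = 5.0788; b·c/n = 173·55/444 = 21.4302
OR_MH = (2.0803 + 5.0788) / (5.1095 + 21.4302) = 7.1591 / 26.5397 = 0.26975

0.27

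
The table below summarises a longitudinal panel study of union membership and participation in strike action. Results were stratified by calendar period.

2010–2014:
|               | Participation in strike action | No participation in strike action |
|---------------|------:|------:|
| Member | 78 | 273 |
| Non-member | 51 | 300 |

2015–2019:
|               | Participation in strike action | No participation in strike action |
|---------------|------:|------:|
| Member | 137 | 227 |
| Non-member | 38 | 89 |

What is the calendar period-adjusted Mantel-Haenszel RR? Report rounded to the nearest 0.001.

RR_MH = Σ(aᵢ·n₀ᵢ/nᵢ) / Σ(cᵢ·n₁ᵢ/nᵢ), with n₁ᵢ = aᵢ+bᵢ (exposed), n₀ᵢ = cᵢ+dᵢ (unexposed), nᵢ = n₁ᵢ+n₀ᵢ.
Stratum 1 (2010–2014): n₁ = 351, n₀ = 351, n = 702; a·n₀/n = 78·351/702 = 39.0000; c·n₁/n = 51·351/702 = 25.5000
Stratum 2 (2015–2019): n₁ = 364, n₀ = 127, n = 491; a·n₀/n = 137·127/491 = 35.4358; c·n₁/n = 38·364/491 = 28.1711
RR_MH = (39.0000 + 35.4358) / (25.5000 + 28.1711) = 74.4358 / 53.6711 = 1.38689

1.387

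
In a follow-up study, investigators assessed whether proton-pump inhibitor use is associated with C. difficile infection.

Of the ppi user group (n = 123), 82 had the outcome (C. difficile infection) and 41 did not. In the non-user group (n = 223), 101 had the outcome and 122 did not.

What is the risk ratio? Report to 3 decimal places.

From the description: a = 82, b = 41, c = 101, d = 122.
Risk in exposed = 82/123 = 0.66667; risk in unexposed = 101/223 = 0.45291.
RR = 0.66667 / 0.45291 = 1.47195
The risk among the exposed is 1.47 times that among the unexposed.

1.472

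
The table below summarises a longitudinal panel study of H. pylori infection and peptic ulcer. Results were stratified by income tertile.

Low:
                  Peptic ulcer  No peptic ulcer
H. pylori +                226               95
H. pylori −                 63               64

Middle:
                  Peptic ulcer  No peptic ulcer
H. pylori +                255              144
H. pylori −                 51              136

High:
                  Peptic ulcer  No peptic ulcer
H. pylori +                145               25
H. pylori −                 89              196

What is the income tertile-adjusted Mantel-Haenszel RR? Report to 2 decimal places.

2.09

RR_MH = Σ(aᵢ·n₀ᵢ/nᵢ) / Σ(cᵢ·n₁ᵢ/nᵢ), with n₁ᵢ = aᵢ+bᵢ (exposed), n₀ᵢ = cᵢ+dᵢ (unexposed), nᵢ = n₁ᵢ+n₀ᵢ.
Stratum 1 (Low): n₁ = 321, n₀ = 127, n = 448; a·n₀/n = 226·127/448 = 64.0670; c·n₁/n = 63·321/448 = 45.1406
Stratum 2 (Middle): n₁ = 399, n₀ = 187, n = 586; a·n₀/n = 255·187/586 = 81.3737; c·n₁/n = 51·399/586 = 34.7253
Stratum 3 (High): n₁ = 170, n₀ = 285, n = 455; a·n₀/n = 145·285/455 = 90.8242; c·n₁/n = 89·170/455 = 33.2527
RR_MH = (64.0670 + 81.3737 + 90.8242) / (45.1406 + 34.7253 + 33.2527) = 236.2649 / 113.1186 = 2.08865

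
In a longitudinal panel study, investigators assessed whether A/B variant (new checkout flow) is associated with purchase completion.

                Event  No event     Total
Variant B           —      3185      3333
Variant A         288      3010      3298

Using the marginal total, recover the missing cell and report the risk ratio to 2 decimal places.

0.51

The missing cell is in the exposed row: 3333 − 3185 = 148.
So a = 148, b = 3185, c = 288, d = 3010.
RR = [a/(a+b)] / [c/(c+d)] = (148/3333) / (288/3298) = 0.04440/0.08733 = 0.50849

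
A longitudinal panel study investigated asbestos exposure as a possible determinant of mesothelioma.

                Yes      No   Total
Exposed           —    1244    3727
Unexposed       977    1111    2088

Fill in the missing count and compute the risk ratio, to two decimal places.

The missing cell is in the exposed row: 3727 − 1244 = 2483.
So a = 2483, b = 1244, c = 977, d = 1111.
RR = [a/(a+b)] / [c/(c+d)] = (2483/3727) / (977/2088) = 0.66622/0.46791 = 1.42381

1.42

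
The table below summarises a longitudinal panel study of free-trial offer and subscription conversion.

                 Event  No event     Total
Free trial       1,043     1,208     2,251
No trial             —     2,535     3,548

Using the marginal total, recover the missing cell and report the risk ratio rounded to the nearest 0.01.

1.62

The missing cell is in the unexposed row: 3548 − 2535 = 1013.
So a = 1043, b = 1208, c = 1013, d = 2535.
RR = [a/(a+b)] / [c/(c+d)] = (1043/2251) / (1013/3548) = 0.46335/0.28551 = 1.62287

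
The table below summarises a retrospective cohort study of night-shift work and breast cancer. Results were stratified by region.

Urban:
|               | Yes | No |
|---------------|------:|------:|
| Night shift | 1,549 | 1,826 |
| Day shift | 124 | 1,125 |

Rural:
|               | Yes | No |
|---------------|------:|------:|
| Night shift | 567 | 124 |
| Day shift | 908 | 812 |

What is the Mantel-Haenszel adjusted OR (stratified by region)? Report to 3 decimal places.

5.935

OR_MH = Σ(aᵢdᵢ/nᵢ) / Σ(bᵢcᵢ/nᵢ), where nᵢ is the stratum total.
Stratum 1 (Urban): n = 4624; a·d/n = 1549·1125/4624 = 376.8653; b·c/n = 1826·124/4624 = 48.9671
Stratum 2 (Rural): n = 2411; a·d/n = 567·812/2411 = 190.9598; b·c/n = 124·908/2411 = 46.6993
OR_MH = (376.8653 + 190.9598) / (48.9671 + 46.6993) = 567.8250 / 95.6664 = 5.93547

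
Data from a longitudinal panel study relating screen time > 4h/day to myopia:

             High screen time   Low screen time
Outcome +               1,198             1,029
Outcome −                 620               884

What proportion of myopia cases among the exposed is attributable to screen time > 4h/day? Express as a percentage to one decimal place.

18.4

Reading the table with exposure as columns: a = 1198 (High screen time, case), b = 620 (High screen time, non-case), c = 1029 (Low screen time, case), d = 884.
Risk in exposed = 1198/1818 = 0.65897; risk in unexposed = 1029/1913 = 0.53790.
RR = 0.65897/0.53790 = 1.22507
AR% = (RR − 1)/RR × 100 = (1.22507 − 1)/1.22507 × 100 = 18.3723%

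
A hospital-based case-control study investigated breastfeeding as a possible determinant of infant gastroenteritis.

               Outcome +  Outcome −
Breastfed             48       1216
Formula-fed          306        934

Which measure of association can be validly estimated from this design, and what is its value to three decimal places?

0.120

Cells: a = 48, b = 1216, c = 306, d = 934.
This is a hospital-based case-control study: participants were sampled on outcome status, so risks in the source population cannot be estimated directly — relative risk is not valid here. The odds ratio is the appropriate measure.
OR = (a·d)/(b·c) = (48 × 934) / (1216 × 306) = 44832 / 372096 = 0.12049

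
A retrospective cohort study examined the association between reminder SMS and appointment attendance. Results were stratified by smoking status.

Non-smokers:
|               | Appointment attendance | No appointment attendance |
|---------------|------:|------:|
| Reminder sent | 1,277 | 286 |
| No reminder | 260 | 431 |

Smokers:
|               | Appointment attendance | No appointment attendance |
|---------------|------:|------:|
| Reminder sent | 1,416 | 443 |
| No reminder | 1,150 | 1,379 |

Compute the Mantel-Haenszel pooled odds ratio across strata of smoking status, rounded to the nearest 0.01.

4.62

OR_MH = Σ(aᵢdᵢ/nᵢ) / Σ(bᵢcᵢ/nᵢ), where nᵢ is the stratum total.
Stratum 1 (Non-smokers): n = 2254; a·d/n = 1277·431/2254 = 244.1823; b·c/n = 286·260/2254 = 32.9902
Stratum 2 (Smokers): n = 4388; a·d/n = 1416·1379/4388 = 445.0009; b·c/n = 443·1150/4388 = 116.1007
OR_MH = (244.1823 + 445.0009) / (32.9902 + 116.1007) = 689.1833 / 149.0910 = 4.62257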